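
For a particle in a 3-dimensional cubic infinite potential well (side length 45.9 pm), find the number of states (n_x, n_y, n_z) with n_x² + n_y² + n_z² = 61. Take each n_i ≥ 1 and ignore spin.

degeneracy = 6

The level has n_x² + n_y² + n_z² = 61. The ordered positive-integer solutions are (3, 4, 6), (3, 6, 4), (4, 3, 6), (4, 6, 3), (6, 3, 4), (6, 4, 3).
That gives 6 states.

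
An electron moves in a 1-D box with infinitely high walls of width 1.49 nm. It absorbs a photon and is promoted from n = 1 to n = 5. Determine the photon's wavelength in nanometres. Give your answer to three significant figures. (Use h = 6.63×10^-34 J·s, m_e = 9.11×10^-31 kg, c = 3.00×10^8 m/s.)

λ = 305 nm

E_1 = h²/(8m_eL²) = 2.717×10^-20 J, so ΔE = (5² − 1²)E_1 = 6.521×10^-19 J.
λ = hc/ΔE = (6.63×10^-34·3.00×10^8)/6.521×10^-19 = 3.05×10^-7 m = 305 nm.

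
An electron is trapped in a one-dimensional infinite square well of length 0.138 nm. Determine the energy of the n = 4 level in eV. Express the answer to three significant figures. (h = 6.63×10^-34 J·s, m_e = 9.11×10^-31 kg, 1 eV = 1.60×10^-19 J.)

E_4 = 317 eV

For an infinite well E_n = n²h²/(8m_eL²), so E_1 = h²/(8m_eL²) = (6.63×10^-34)²/(8·9.11×10^-31·(1.38×10^-10 m)²) = 3.167×10^-18 J.
Then E_4 = 4²·E_1 = 16·3.167×10^-18 J = 5.067×10^-17 J.
Converting, E_4 = 5.067×10^-17 J / (1.60×10^-19 J/eV) = 317 eV.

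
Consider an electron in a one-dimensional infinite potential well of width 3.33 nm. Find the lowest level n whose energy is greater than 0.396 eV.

n = 4

E_1 = h²/(8m_eL²) = 5.433×10^-21 J = 0.03391 eV.
Need n² > 0.396/0.03391 = 11.68, i.e. n > 3.418.
The smallest integer satisfying this is n = 4.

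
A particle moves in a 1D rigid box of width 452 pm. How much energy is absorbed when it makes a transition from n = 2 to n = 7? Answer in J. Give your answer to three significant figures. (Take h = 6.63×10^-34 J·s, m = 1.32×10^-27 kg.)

E_1 = h²/(8mL²) = 2.037×10^-22 J.
|ΔE| = |2² − 7²|·E_1 = 45·2.037×10^-22 J = 9.17×10^-21 J.

|ΔE| = 9.17×10^-21 J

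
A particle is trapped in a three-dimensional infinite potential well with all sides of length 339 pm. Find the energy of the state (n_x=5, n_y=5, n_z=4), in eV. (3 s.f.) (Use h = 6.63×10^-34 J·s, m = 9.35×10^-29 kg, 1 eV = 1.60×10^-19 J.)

E = 2.11 eV

For a 3D rectangular well E = (h²/8m)·Σ n_i²/L_i² = (6.63×10^-34)²/(8·9.35×10^-29) · [5²/(339 pm)² + 5²/(339 pm)² + 4²/(339 pm)²].
Evaluating gives E = 3.375×10^-19 J = 2.11 eV.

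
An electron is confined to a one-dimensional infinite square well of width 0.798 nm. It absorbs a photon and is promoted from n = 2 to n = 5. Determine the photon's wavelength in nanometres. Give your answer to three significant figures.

λ = 100 nm

E_1 = h²/(8m_eL²) = 9.461×10^-20 J, so ΔE = (5² − 2²)E_1 = 1.987×10^-18 J.
λ = hc/ΔE = (6.626×10^-34·2.998×10^8)/1.987×10^-18 = 1.00×10^-7 m = 100 nm.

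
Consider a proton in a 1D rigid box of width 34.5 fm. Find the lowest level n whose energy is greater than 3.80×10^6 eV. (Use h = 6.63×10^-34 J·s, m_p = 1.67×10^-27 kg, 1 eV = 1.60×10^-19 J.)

E_1 = h²/(8m_pL²) = 2.764×10^-14 J = 1.728×10^5 eV.
Need n² > 3.80×10^6/1.728×10^5 = 21.99, i.e. n > 4.689.
The smallest integer satisfying this is n = 5.

n = 5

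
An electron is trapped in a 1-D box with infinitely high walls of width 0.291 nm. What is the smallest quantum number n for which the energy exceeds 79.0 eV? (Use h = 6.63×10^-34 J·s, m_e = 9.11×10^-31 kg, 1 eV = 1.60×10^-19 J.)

E_1 = h²/(8m_eL²) = 7.123×10^-19 J = 4.452 eV.
Need n² > 79.0/4.452 = 17.74, i.e. n > 4.212.
The smallest integer satisfying this is n = 5.

n = 5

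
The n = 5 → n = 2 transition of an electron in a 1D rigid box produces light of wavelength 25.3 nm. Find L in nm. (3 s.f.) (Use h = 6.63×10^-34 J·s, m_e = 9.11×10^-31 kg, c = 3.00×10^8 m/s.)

The photon carries ΔE = hc/λ = 6.63×10^-34·3.00×10^8/2.53×10^-8 m = 7.862×10^-18 J.
Since ΔE = (5² − 2²)E_1, E_1 = 3.744×10^-19 J, and L = h/√(8m_eE_1) = 4.01×10^-10 m = 0.401 nm.

L = 0.401 nm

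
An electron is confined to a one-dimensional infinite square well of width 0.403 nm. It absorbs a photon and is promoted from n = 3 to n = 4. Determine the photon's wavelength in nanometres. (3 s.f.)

E_1 = h²/(8m_eL²) = 3.710×10^-19 J, so ΔE = (4² − 3²)E_1 = 2.597×10^-18 J.
λ = hc/ΔE = (6.626×10^-34·2.998×10^8)/2.597×10^-18 = 7.65×10^-8 m = 76.5 nm.

λ = 76.5 nm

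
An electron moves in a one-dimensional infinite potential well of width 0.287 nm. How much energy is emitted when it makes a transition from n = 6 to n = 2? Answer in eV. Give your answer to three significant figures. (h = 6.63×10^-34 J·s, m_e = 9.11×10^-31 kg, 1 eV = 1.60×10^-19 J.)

|ΔE| = 146 eV

E_1 = h²/(8m_eL²) = 7.322×10^-19 J.
|ΔE| = |6² − 2²|·E_1 = 32·7.322×10^-19 J = 2.343×10^-17 J = 146 eV.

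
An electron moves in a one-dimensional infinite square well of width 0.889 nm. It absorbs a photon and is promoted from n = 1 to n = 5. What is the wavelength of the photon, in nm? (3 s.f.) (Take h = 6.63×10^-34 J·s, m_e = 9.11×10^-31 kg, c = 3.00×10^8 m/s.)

E_1 = h²/(8m_eL²) = 7.632×10^-20 J, so ΔE = (5² − 1²)E_1 = 1.832×10^-18 J.
λ = hc/ΔE = (6.63×10^-34·3.00×10^8)/1.832×10^-18 = 1.09×10^-7 m = 109 nm.

λ = 109 nm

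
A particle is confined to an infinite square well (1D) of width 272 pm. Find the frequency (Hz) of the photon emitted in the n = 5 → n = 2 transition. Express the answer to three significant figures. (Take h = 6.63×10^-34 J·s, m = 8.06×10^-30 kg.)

E_1 = h²/(8mL²) = 9.214×10^-20 J and ΔE = (5² − 2²)E_1 = 1.935×10^-18 J.
f = ΔE/h = 1.935×10^-18/6.63×10^-34 = 2.92×10^15 Hz.

f = 2.92×10^15 Hz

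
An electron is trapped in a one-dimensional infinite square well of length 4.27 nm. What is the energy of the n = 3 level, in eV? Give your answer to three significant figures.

For an infinite well E_n = n²h²/(8m_eL²), so E_1 = h²/(8m_eL²) = (6.626×10^-34)²/(8·9.109×10^-31·(4.27×10^-9 m)²) = 3.304×10^-21 J.
Then E_3 = 3²·E_1 = 9·3.304×10^-21 J = 2.974×10^-20 J.
Converting, E_3 = 2.974×10^-20 J / (1.602×10^-19 J/eV) = 0.186 eV.

E_3 = 0.186 eV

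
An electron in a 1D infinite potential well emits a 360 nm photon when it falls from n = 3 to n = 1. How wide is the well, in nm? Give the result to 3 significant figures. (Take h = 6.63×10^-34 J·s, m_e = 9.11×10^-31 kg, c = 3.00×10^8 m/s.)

L = 0.935 nm

The photon carries ΔE = hc/λ = 6.63×10^-34·3.00×10^8/3.60×10^-7 m = 5.525×10^-19 J.
Since ΔE = (3² − 1²)E_1, E_1 = 6.906×10^-20 J, and L = h/√(8m_eE_1) = 9.35×10^-10 m = 0.935 nm.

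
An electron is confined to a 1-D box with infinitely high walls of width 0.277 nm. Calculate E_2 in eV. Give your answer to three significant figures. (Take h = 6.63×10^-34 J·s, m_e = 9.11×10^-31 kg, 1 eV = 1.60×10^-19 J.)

E_2 = 19.7 eV

For an infinite well E_n = n²h²/(8m_eL²), so E_1 = h²/(8m_eL²) = (6.63×10^-34)²/(8·9.11×10^-31·(2.77×10^-10 m)²) = 7.861×10^-19 J.
Then E_2 = 2²·E_1 = 4·7.861×10^-19 J = 3.144×10^-18 J.
Converting, E_2 = 3.144×10^-18 J / (1.60×10^-19 J/eV) = 19.7 eV.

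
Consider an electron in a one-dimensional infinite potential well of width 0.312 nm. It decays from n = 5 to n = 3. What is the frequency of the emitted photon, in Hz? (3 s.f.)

f = 1.49×10^16 Hz

E_1 = h²/(8m_eL²) = 6.189×10^-19 J and ΔE = (5² − 3²)E_1 = 9.902×10^-18 J.
f = ΔE/h = 9.902×10^-18/6.626×10^-34 = 1.49×10^16 Hz.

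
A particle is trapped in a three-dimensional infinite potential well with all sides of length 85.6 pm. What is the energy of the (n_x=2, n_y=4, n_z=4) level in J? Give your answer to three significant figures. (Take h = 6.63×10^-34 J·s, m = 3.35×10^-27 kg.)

For a 3D rectangular well E = (h²/8m)·Σ n_i²/L_i² = (6.63×10^-34)²/(8·3.35×10^-27) · [2²/(85.6 pm)² + 4²/(85.6 pm)² + 4²/(85.6 pm)²].
Evaluating gives E = 8.06×10^-20 J.

E = 8.06×10^-20 J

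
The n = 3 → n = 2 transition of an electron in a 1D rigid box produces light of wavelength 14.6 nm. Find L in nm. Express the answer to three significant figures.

The photon carries ΔE = hc/λ = 6.626×10^-34·2.998×10^8/1.46×10^-8 m = 1.361×10^-17 J.
Since ΔE = (3² − 2²)E_1, E_1 = 2.722×10^-18 J, and L = h/√(8m_eE_1) = 1.49×10^-10 m = 0.149 nm.

L = 0.149 nm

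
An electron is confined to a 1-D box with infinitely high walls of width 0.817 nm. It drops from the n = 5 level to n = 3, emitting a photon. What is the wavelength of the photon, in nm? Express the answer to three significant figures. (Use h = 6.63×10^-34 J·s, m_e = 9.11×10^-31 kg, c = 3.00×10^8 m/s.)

λ = 138 nm

E_1 = h²/(8m_eL²) = 9.036×10^-20 J, so ΔE = (5² − 3²)E_1 = 1.446×10^-18 J.
λ = hc/ΔE = (6.63×10^-34·3.00×10^8)/1.446×10^-18 = 1.38×10^-7 m = 138 nm.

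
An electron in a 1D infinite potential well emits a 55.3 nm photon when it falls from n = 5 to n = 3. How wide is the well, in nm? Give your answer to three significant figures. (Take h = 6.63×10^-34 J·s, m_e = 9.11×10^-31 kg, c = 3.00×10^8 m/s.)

The photon carries ΔE = hc/λ = 6.63×10^-34·3.00×10^8/5.53×10^-8 m = 3.597×10^-18 J.
Since ΔE = (5² − 3²)E_1, E_1 = 2.248×10^-19 J, and L = h/√(8m_eE_1) = 5.18×10^-10 m = 0.518 nm.

L = 0.518 nm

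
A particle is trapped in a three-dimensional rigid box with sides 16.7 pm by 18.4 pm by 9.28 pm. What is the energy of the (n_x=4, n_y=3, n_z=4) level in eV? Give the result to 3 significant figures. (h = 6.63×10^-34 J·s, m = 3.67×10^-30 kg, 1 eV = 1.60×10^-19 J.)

For a 3D rectangular well E = (h²/8m)·Σ n_i²/L_i² = (6.63×10^-34)²/(8·3.67×10^-30) · [4²/(16.7 pm)² + 3²/(18.4 pm)² + 4²/(9.28 pm)²].
Evaluating gives E = 4.039×10^-15 J = 2.52×10^4 eV.

E = 2.52×10^4 eV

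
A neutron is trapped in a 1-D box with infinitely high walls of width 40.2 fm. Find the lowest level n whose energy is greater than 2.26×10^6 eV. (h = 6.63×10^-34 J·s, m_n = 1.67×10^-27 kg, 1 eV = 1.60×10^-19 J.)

E_1 = h²/(8m_nL²) = 2.036×10^-14 J = 1.273×10^5 eV.
Need n² > 2.26×10^6/1.273×10^5 = 17.75, i.e. n > 4.213.
The smallest integer satisfying this is n = 5.

n = 5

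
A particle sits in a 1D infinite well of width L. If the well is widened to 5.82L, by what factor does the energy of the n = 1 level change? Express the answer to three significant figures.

0.0295

E_n ∝ 1/L², so the energy scales by 1/5.82² = 0.0295.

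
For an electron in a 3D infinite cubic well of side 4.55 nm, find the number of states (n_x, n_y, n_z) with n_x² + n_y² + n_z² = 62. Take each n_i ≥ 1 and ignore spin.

The level has n_x² + n_y² + n_z² = 62. The ordered positive-integer solutions are (1, 5, 6), (1, 6, 5), (2, 3, 7), (2, 7, 3), (3, 2, 7), (3, 7, 2), (5, 1, 6), (5, 6, 1), (6, 1, 5), (6, 5, 1), (7, 2, 3), (7, 3, 2).
That gives 12 states.

degeneracy = 12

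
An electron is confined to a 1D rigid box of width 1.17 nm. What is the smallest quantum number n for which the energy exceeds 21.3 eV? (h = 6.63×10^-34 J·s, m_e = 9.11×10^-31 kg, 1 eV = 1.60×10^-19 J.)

E_1 = h²/(8m_eL²) = 4.406×10^-20 J = 0.2754 eV.
Need n² > 21.3/0.2754 = 77.34, i.e. n > 8.794.
The smallest integer satisfying this is n = 9.

n = 9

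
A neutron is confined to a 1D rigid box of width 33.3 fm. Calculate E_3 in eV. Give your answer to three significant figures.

For an infinite well E_n = n²h²/(8m_nL²), so E_1 = h²/(8m_nL²) = (6.626×10^-34)²/(8·1.675×10^-27·(3.33×10^-14 m)²) = 2.955×10^-14 J.
Then E_3 = 3²·E_1 = 9·2.955×10^-14 J = 2.659×10^-13 J.
Converting, E_3 = 2.659×10^-13 J / (1.602×10^-19 J/eV) = 1.66×10^6 eV.

E_3 = 1.66×10^6 eV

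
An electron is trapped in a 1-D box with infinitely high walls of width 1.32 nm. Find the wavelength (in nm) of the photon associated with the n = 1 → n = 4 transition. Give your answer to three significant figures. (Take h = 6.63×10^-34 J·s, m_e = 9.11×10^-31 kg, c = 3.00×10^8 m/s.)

E_1 = h²/(8m_eL²) = 3.462×10^-20 J, so ΔE = (4² − 1²)E_1 = 5.193×10^-19 J.
λ = hc/ΔE = (6.63×10^-34·3.00×10^8)/5.193×10^-19 = 3.83×10^-7 m = 383 nm.

λ = 383 nm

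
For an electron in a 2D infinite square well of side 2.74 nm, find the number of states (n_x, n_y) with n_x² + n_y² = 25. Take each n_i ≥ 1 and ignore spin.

degeneracy = 2

The level has n_x² + n_y² = 25. The ordered positive-integer solutions are (3, 4), (4, 3).
That gives 2 states.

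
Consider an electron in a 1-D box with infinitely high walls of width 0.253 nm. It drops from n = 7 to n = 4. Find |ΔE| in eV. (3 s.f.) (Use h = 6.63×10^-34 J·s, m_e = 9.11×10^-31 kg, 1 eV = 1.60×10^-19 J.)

|ΔE| = 194 eV

E_1 = h²/(8m_eL²) = 9.423×10^-19 J.
|ΔE| = |7² − 4²|·E_1 = 33·9.423×10^-19 J = 3.110×10^-17 J = 194 eV.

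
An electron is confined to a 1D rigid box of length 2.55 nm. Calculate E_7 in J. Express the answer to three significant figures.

For an infinite well E_n = n²h²/(8m_eL²), so E_1 = h²/(8m_eL²) = (6.626×10^-34)²/(8·9.109×10^-31·(2.55×10^-9 m)²) = 9.265×10^-21 J.
Then E_7 = 7²·E_1 = 49·9.265×10^-21 J = 4.54×10^-19 J.

E_7 = 4.54×10^-19 J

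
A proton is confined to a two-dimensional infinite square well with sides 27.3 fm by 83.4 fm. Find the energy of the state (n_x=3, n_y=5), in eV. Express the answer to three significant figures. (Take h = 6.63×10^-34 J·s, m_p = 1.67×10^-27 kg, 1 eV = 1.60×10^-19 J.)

For a 2D rectangular well E = (h²/8m_p)·Σ n_i²/L_i² = (6.63×10^-34)²/(8·1.67×10^-27) · [3²/(27.3 fm)² + 5²/(83.4 fm)²].
Evaluating gives E = 5.156×10^-13 J = 3.22×10^6 eV.

E = 3.22×10^6 eV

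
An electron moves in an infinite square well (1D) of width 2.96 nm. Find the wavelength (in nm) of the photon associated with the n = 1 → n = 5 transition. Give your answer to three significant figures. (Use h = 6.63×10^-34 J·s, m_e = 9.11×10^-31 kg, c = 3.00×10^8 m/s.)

λ = 1.20×10^3 nm

E_1 = h²/(8m_eL²) = 6.884×10^-21 J, so ΔE = (5² − 1²)E_1 = 1.652×10^-19 J.
λ = hc/ΔE = (6.63×10^-34·3.00×10^8)/1.652×10^-19 = 1.20×10^-6 m = 1.20×10^3 nm.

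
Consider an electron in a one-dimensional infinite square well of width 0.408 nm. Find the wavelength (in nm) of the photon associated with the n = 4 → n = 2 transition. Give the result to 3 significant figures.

E_1 = h²/(8m_eL²) = 3.619×10^-19 J, so ΔE = (4² − 2²)E_1 = 4.343×10^-18 J.
λ = hc/ΔE = (6.626×10^-34·2.998×10^8)/4.343×10^-18 = 4.57×10^-8 m = 45.7 nm.

λ = 45.7 nm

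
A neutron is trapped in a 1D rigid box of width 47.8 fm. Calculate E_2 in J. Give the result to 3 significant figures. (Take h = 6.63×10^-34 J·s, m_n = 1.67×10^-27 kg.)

E_2 = 5.76×10^-14 J

For an infinite well E_n = n²h²/(8m_nL²), so E_1 = h²/(8m_nL²) = (6.63×10^-34)²/(8·1.67×10^-27·(4.78×10^-14 m)²) = 1.440×10^-14 J.
Then E_2 = 2²·E_1 = 4·1.440×10^-14 J = 5.76×10^-14 J.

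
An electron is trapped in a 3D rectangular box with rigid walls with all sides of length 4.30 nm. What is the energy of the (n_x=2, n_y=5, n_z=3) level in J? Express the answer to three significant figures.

For a 3D rectangular well E = (h²/8m_e)·Σ n_i²/L_i² = (6.626×10^-34)²/(8·9.109×10^-31) · [2²/(4.30 nm)² + 5²/(4.30 nm)² + 3²/(4.30 nm)²].
Evaluating gives E = 1.24×10^-19 J.

E = 1.24×10^-19 J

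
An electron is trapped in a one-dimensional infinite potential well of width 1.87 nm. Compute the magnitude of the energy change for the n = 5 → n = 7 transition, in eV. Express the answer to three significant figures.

|ΔE| = 2.58 eV

E_1 = h²/(8m_eL²) = 1.723×10^-20 J.
|ΔE| = |5² − 7²|·E_1 = 24·1.723×10^-20 J = 4.135×10^-19 J = 2.58 eV.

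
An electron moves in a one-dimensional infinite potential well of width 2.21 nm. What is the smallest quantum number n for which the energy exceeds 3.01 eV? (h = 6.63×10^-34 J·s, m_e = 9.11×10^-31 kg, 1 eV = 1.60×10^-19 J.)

n = 7

E_1 = h²/(8m_eL²) = 1.235×10^-20 J = 0.07719 eV.
Need n² > 3.01/0.07719 = 38.99, i.e. n > 6.244.
The smallest integer satisfying this is n = 7.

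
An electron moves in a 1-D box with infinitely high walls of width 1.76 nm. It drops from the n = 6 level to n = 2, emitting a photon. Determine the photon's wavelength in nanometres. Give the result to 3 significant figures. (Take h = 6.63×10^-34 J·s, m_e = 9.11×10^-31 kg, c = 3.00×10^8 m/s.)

λ = 319 nm

E_1 = h²/(8m_eL²) = 1.947×10^-20 J, so ΔE = (6² − 2²)E_1 = 6.230×10^-19 J.
λ = hc/ΔE = (6.63×10^-34·3.00×10^8)/6.230×10^-19 = 3.19×10^-7 m = 319 nm.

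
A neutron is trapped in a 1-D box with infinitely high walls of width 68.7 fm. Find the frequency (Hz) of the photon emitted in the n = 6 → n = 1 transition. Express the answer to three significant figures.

f = 3.67×10^20 Hz

E_1 = h²/(8m_nL²) = 6.942×10^-15 J and ΔE = (6² − 1²)E_1 = 2.430×10^-13 J.
f = ΔE/h = 2.430×10^-13/6.626×10^-34 = 3.67×10^20 Hz.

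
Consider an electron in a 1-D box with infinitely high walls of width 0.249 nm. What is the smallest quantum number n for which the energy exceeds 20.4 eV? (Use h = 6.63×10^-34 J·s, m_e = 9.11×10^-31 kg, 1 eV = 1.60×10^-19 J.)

E_1 = h²/(8m_eL²) = 9.728×10^-19 J = 6.080 eV.
Need n² > 20.4/6.080 = 3.355, i.e. n > 1.832.
The smallest integer satisfying this is n = 2.

n = 2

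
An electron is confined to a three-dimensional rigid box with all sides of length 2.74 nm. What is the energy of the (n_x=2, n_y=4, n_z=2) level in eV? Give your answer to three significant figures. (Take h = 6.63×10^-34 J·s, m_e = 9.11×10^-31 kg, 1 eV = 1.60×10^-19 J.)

For a 3D rectangular well E = (h²/8m_e)·Σ n_i²/L_i² = (6.63×10^-34)²/(8·9.11×10^-31) · [2²/(2.74 nm)² + 4²/(2.74 nm)² + 2²/(2.74 nm)²].
Evaluating gives E = 1.928×10^-19 J = 1.21 eV.

E = 1.21 eV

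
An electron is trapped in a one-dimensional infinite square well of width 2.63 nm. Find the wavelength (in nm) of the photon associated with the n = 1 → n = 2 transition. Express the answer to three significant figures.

E_1 = h²/(8m_eL²) = 8.710×10^-21 J, so ΔE = (2² − 1²)E_1 = 2.613×10^-20 J.
λ = hc/ΔE = (6.626×10^-34·2.998×10^8)/2.613×10^-20 = 7.60×10^-6 m = 7.60×10^3 nm.

λ = 7.60×10^3 nm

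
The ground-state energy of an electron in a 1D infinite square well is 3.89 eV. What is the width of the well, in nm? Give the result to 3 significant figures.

From E_n = n²h²/(8m_eL²), L = n·h/√(8m_eE_n).
E_1 = 3.89 eV = 6.232×10^-19 J, so L = 1·6.626×10^-34/√(8·9.109×10^-31·6.232×10^-19) = 3.11×10^-10 m = 0.311 nm.

L = 0.311 nm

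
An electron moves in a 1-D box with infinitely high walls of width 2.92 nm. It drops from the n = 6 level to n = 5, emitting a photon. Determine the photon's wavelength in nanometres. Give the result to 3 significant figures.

E_1 = h²/(8m_eL²) = 7.066×10^-21 J, so ΔE = (6² − 5²)E_1 = 7.773×10^-20 J.
λ = hc/ΔE = (6.626×10^-34·2.998×10^8)/7.773×10^-20 = 2.56×10^-6 m = 2.56×10^3 nm.

λ = 2.56×10^3 nm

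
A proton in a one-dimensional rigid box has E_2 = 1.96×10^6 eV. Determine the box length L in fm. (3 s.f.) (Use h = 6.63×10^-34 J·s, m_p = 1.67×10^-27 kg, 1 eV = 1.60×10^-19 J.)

L = 20.5 fm

From E_n = n²h²/(8m_pL²), L = n·h/√(8m_pE_n).
E_2 = 1.96×10^6 eV = 3.136×10^-13 J, so L = 2·6.63×10^-34/√(8·1.67×10^-27·3.136×10^-13) = 2.05×10^-14 m = 20.5 fm.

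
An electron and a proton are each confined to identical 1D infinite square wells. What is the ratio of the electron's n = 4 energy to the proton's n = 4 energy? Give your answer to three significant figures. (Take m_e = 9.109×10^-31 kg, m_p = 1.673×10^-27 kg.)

E_n ∝ 1/m at fixed n and L, so the ratio is m_p/m_e = 1.673×10^-27/9.109×10^-31 = 1.84×10^3.

1.84×10^3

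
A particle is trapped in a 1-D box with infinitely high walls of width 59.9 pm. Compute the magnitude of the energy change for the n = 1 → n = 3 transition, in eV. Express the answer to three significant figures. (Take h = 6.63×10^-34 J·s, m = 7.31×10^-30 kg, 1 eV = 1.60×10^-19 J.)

|ΔE| = 105 eV

E_1 = h²/(8mL²) = 2.095×10^-18 J.
|ΔE| = |1² − 3²|·E_1 = 8·2.095×10^-18 J = 1.676×10^-17 J = 105 eV.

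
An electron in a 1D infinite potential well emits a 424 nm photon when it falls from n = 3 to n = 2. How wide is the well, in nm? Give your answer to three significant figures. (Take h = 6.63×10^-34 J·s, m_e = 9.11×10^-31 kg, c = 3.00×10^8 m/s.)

L = 0.802 nm

The photon carries ΔE = hc/λ = 6.63×10^-34·3.00×10^8/4.24×10^-7 m = 4.691×10^-19 J.
Since ΔE = (3² − 2²)E_1, E_1 = 9.382×10^-20 J, and L = h/√(8m_eE_1) = 8.02×10^-10 m = 0.802 nm.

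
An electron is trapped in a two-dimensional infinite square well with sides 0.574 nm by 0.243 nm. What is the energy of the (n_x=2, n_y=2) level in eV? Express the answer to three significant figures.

E = 30.0 eV

For a 2D rectangular well E = (h²/8m_e)·Σ n_i²/L_i² = (6.626×10^-34)²/(8·9.109×10^-31) · [2²/(0.574 nm)² + 2²/(0.243 nm)²].
Evaluating gives E = 4.813×10^-18 J = 30.0 eV.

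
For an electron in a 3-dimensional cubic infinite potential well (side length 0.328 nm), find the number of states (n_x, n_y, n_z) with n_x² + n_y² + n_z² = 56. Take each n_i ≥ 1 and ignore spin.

The level has n_x² + n_y² + n_z² = 56. The ordered positive-integer solutions are (2, 4, 6), (2, 6, 4), (4, 2, 6), (4, 6, 2), (6, 2, 4), (6, 4, 2).
That gives 6 states.

degeneracy = 6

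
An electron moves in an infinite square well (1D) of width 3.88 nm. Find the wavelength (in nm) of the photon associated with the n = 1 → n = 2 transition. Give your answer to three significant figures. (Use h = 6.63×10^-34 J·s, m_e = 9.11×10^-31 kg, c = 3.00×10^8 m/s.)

λ = 1.65×10^4 nm

E_1 = h²/(8m_eL²) = 4.006×10^-21 J, so ΔE = (2² − 1²)E_1 = 1.202×10^-20 J.
λ = hc/ΔE = (6.63×10^-34·3.00×10^8)/1.202×10^-20 = 1.65×10^-5 m = 1.65×10^4 nm.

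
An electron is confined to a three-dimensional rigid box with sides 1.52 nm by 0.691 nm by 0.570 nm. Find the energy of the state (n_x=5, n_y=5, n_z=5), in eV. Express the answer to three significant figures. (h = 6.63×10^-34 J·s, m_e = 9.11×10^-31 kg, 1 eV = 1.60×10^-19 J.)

E = 52.8 eV

For a 3D rectangular well E = (h²/8m_e)·Σ n_i²/L_i² = (6.63×10^-34)²/(8·9.11×10^-31) · [5²/(1.52 nm)² + 5²/(0.691 nm)² + 5²/(0.570 nm)²].
Evaluating gives E = 8.452×10^-18 J = 52.8 eV.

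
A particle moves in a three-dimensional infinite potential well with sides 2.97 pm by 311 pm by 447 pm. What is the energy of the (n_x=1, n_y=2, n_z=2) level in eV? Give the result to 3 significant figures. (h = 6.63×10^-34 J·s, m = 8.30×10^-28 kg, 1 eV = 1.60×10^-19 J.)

For a 3D rectangular well E = (h²/8m)·Σ n_i²/L_i² = (6.63×10^-34)²/(8·8.30×10^-28) · [1²/(2.97 pm)² + 2²/(311 pm)² + 2²/(447 pm)²].
Evaluating gives E = 7.509×10^-18 J = 46.9 eV.

E = 46.9 eV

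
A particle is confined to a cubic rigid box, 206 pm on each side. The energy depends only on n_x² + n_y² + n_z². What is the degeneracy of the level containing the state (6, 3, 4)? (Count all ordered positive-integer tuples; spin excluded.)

The level has n_x² + n_y² + n_z² = 61. The ordered positive-integer solutions are (3, 4, 6), (3, 6, 4), (4, 3, 6), (4, 6, 3), (6, 3, 4), (6, 4, 3).
That gives 6 states.

degeneracy = 6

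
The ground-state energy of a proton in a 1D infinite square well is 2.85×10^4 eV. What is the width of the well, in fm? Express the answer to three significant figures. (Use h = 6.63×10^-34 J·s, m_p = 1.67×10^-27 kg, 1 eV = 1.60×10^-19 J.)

L = 84.9 fm

From E_n = n²h²/(8m_pL²), L = n·h/√(8m_pE_n).
E_1 = 2.85×10^4 eV = 4.560×10^-15 J, so L = 1·6.63×10^-34/√(8·1.67×10^-27·4.560×10^-15) = 8.49×10^-14 m = 84.9 fm.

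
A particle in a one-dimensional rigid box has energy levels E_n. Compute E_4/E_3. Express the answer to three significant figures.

1.78

E_n ∝ n², so E_4/E_3 = 4²/3² = 16/9 = 1.78.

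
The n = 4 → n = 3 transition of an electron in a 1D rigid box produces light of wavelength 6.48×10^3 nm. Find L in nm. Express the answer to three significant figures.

L = 3.71 nm

The photon carries ΔE = hc/λ = 6.626×10^-34·2.998×10^8/6.48×10^-6 m = 3.066×10^-20 J.
Since ΔE = (4² − 3²)E_1, E_1 = 4.380×10^-21 J, and L = h/√(8m_eE_1) = 3.71×10^-9 m = 3.71 nm.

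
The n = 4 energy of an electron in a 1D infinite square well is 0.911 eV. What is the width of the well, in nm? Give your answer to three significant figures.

From E_n = n²h²/(8m_eL²), L = n·h/√(8m_eE_n).
E_4 = 0.911 eV = 1.459×10^-19 J, so L = 4·6.626×10^-34/√(8·9.109×10^-31·1.459×10^-19) = 2.57×10^-9 m = 2.57 nm.

L = 2.57 nm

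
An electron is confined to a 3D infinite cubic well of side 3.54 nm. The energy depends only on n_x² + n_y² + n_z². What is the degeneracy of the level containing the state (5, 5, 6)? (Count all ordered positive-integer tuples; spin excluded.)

The level has n_x² + n_y² + n_z² = 86. The ordered positive-integer solutions are (1, 2, 9), (1, 6, 7), (1, 7, 6), (1, 9, 2), (2, 1, 9), (2, 9, 1), (5, 5, 6), (5, 6, 5), (6, 1, 7), (6, 5, 5), (6, 7, 1), (7, 1, 6), (7, 6, 1), (9, 1, 2), (9, 2, 1).
That gives 15 states.

degeneracy = 15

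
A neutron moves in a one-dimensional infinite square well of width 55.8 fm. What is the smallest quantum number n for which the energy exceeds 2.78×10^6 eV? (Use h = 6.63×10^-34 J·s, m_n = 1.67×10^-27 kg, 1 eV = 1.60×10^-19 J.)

E_1 = h²/(8m_nL²) = 1.057×10^-14 J = 6.606×10^4 eV.
Need n² > 2.78×10^6/6.606×10^4 = 42.08, i.e. n > 6.487.
The smallest integer satisfying this is n = 7.

n = 7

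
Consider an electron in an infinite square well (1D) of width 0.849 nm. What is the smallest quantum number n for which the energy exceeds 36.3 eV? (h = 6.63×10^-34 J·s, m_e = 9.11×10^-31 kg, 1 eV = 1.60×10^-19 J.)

n = 9

E_1 = h²/(8m_eL²) = 8.368×10^-20 J = 0.5230 eV.
Need n² > 36.3/0.5230 = 69.41, i.e. n > 8.331.
The smallest integer satisfying this is n = 9.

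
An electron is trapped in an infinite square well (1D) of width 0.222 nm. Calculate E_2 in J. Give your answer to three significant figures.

E_2 = 4.89×10^-18 J

For an infinite well E_n = n²h²/(8m_eL²), so E_1 = h²/(8m_eL²) = (6.626×10^-34)²/(8·9.109×10^-31·(2.22×10^-10 m)²) = 1.222×10^-18 J.
Then E_2 = 2²·E_1 = 4·1.222×10^-18 J = 4.89×10^-18 J.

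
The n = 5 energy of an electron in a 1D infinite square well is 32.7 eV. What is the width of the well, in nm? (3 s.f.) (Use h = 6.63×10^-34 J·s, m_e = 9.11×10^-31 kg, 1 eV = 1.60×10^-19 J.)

L = 0.537 nm

From E_n = n²h²/(8m_eL²), L = n·h/√(8m_eE_n).
E_5 = 32.7 eV = 5.232×10^-18 J, so L = 5·6.63×10^-34/√(8·9.11×10^-31·5.232×10^-18) = 5.37×10^-10 m = 0.537 nm.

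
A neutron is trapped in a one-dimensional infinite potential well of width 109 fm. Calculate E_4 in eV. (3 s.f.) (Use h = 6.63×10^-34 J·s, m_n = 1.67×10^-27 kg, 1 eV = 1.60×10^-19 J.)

For an infinite well E_n = n²h²/(8m_nL²), so E_1 = h²/(8m_nL²) = (6.63×10^-34)²/(8·1.67×10^-27·(1.09×10^-13 m)²) = 2.769×10^-15 J.
Then E_4 = 4²·E_1 = 16·2.769×10^-15 J = 4.430×10^-14 J.
Converting, E_4 = 4.430×10^-14 J / (1.60×10^-19 J/eV) = 2.77×10^5 eV.

E_4 = 2.77×10^5 eV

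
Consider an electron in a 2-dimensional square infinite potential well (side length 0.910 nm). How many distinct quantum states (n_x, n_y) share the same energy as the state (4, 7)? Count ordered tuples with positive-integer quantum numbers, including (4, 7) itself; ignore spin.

degeneracy = 4

The level has n_x² + n_y² = 65. The ordered positive-integer solutions are (1, 8), (4, 7), (7, 4), (8, 1).
That gives 4 states.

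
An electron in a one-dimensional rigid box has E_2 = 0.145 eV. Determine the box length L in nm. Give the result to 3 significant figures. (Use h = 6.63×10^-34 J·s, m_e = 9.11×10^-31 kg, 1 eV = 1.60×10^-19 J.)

From E_n = n²h²/(8m_eL²), L = n·h/√(8m_eE_n).
E_2 = 0.145 eV = 2.320×10^-20 J, so L = 2·6.63×10^-34/√(8·9.11×10^-31·2.320×10^-20) = 3.22×10^-9 m = 3.22 nm.

L = 3.22 nm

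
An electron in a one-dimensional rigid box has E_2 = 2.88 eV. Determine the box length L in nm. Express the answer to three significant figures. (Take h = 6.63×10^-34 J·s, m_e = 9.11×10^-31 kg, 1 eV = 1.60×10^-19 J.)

L = 0.724 nm

From E_n = n²h²/(8m_eL²), L = n·h/√(8m_eE_n).
E_2 = 2.88 eV = 4.608×10^-19 J, so L = 2·6.63×10^-34/√(8·9.11×10^-31·4.608×10^-19) = 7.24×10^-10 m = 0.724 nm.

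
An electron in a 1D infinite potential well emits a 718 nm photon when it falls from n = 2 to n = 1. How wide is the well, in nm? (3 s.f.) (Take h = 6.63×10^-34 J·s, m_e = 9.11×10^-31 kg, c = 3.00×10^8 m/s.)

L = 0.808 nm

The photon carries ΔE = hc/λ = 6.63×10^-34·3.00×10^8/7.18×10^-7 m = 2.770×10^-19 J.
Since ΔE = (2² − 1²)E_1, E_1 = 9.233×10^-20 J, and L = h/√(8m_eE_1) = 8.08×10^-10 m = 0.808 nm.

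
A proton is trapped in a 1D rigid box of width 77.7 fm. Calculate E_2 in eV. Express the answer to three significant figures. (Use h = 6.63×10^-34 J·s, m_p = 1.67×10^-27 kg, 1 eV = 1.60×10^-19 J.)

For an infinite well E_n = n²h²/(8m_pL²), so E_1 = h²/(8m_pL²) = (6.63×10^-34)²/(8·1.67×10^-27·(7.77×10^-14 m)²) = 5.450×10^-15 J.
Then E_2 = 2²·E_1 = 4·5.450×10^-15 J = 2.180×10^-14 J.
Converting, E_2 = 2.180×10^-14 J / (1.60×10^-19 J/eV) = 1.36×10^5 eV.

E_2 = 1.36×10^5 eV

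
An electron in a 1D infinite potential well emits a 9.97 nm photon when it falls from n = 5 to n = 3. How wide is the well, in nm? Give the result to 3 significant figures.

L = 0.220 nm

The photon carries ΔE = hc/λ = 6.626×10^-34·2.998×10^8/9.97×10^-9 m = 1.992×10^-17 J.
Since ΔE = (5² − 3²)E_1, E_1 = 1.245×10^-18 J, and L = h/√(8m_eE_1) = 2.20×10^-10 m = 0.220 nm.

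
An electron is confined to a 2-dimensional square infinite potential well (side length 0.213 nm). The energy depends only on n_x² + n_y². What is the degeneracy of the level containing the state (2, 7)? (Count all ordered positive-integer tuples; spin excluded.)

degeneracy = 2

The level has n_x² + n_y² = 53. The ordered positive-integer solutions are (2, 7), (7, 2).
That gives 2 states.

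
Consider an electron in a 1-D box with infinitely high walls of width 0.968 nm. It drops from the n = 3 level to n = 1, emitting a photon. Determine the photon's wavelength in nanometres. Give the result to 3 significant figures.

λ = 386 nm

E_1 = h²/(8m_eL²) = 6.430×10^-20 J, so ΔE = (3² − 1²)E_1 = 5.144×10^-19 J.
λ = hc/ΔE = (6.626×10^-34·2.998×10^8)/5.144×10^-19 = 3.86×10^-7 m = 386 nm.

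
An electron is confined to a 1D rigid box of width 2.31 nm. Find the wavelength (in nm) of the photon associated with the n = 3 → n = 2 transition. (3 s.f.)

E_1 = h²/(8m_eL²) = 1.129×10^-20 J, so ΔE = (3² − 2²)E_1 = 5.645×10^-20 J.
λ = hc/ΔE = (6.626×10^-34·2.998×10^8)/5.645×10^-20 = 3.52×10^-6 m = 3.52×10^3 nm.

λ = 3.52×10^3 nm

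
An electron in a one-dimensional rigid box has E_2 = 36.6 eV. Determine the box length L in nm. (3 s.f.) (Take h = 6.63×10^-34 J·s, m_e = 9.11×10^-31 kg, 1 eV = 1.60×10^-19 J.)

From E_n = n²h²/(8m_eL²), L = n·h/√(8m_eE_n).
E_2 = 36.6 eV = 5.856×10^-18 J, so L = 2·6.63×10^-34/√(8·9.11×10^-31·5.856×10^-18) = 2.03×10^-10 m = 0.203 nm.

L = 0.203 nm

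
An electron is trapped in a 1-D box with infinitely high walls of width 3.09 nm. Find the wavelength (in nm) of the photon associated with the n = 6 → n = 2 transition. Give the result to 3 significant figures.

λ = 984 nm

E_1 = h²/(8m_eL²) = 6.310×10^-21 J, so ΔE = (6² − 2²)E_1 = 2.019×10^-19 J.
λ = hc/ΔE = (6.626×10^-34·2.998×10^8)/2.019×10^-19 = 9.84×10^-7 m = 984 nm.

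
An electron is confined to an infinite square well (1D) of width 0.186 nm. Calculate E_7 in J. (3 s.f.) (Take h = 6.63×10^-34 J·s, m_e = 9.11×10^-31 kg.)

For an infinite well E_n = n²h²/(8m_eL²), so E_1 = h²/(8m_eL²) = (6.63×10^-34)²/(8·9.11×10^-31·(1.86×10^-10 m)²) = 1.743×10^-18 J.
Then E_7 = 7²·E_1 = 49·1.743×10^-18 J = 8.54×10^-17 J.

E_7 = 8.54×10^-17 J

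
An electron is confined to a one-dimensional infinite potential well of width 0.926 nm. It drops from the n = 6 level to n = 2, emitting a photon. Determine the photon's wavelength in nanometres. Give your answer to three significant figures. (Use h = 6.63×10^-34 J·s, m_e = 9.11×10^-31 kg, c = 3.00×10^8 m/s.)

λ = 88.4 nm

E_1 = h²/(8m_eL²) = 7.034×10^-20 J, so ΔE = (6² − 2²)E_1 = 2.251×10^-18 J.
λ = hc/ΔE = (6.63×10^-34·3.00×10^8)/2.251×10^-18 = 8.84×10^-8 m = 88.4 nm.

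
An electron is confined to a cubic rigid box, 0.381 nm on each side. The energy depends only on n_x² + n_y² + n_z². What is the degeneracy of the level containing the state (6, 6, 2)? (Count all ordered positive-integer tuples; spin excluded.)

The level has n_x² + n_y² + n_z² = 76. The ordered positive-integer solutions are (2, 6, 6), (6, 2, 6), (6, 6, 2).
That gives 3 states.

degeneracy = 3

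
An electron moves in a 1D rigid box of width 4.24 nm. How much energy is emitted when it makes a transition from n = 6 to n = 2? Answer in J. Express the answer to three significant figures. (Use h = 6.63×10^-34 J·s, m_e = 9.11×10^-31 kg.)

E_1 = h²/(8m_eL²) = 3.355×10^-21 J.
|ΔE| = |6² − 2²|·E_1 = 32·3.355×10^-21 J = 1.07×10^-19 J.

|ΔE| = 1.07×10^-19 J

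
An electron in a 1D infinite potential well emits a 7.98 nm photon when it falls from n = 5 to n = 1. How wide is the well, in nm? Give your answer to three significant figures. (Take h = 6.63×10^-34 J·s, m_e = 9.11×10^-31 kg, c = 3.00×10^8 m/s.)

The photon carries ΔE = hc/λ = 6.63×10^-34·3.00×10^8/7.98×10^-9 m = 2.492×10^-17 J.
Since ΔE = (5² − 1²)E_1, E_1 = 1.038×10^-18 J, and L = h/√(8m_eE_1) = 2.41×10^-10 m = 0.241 nm.

L = 0.241 nm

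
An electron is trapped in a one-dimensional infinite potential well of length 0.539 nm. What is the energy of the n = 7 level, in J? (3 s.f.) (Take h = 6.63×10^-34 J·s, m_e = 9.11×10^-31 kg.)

E_7 = 1.02×10^-17 J

For an infinite well E_n = n²h²/(8m_eL²), so E_1 = h²/(8m_eL²) = (6.63×10^-34)²/(8·9.11×10^-31·(5.39×10^-10 m)²) = 2.076×10^-19 J.
Then E_7 = 7²·E_1 = 49·2.076×10^-19 J = 1.02×10^-17 J.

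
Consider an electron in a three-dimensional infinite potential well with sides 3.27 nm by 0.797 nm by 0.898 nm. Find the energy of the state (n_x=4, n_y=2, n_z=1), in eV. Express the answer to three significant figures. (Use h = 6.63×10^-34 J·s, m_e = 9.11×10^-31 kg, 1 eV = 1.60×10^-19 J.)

For a 3D rectangular well E = (h²/8m_e)·Σ n_i²/L_i² = (6.63×10^-34)²/(8·9.11×10^-31) · [4²/(3.27 nm)² + 2²/(0.797 nm)² + 1²/(0.898 nm)²].
Evaluating gives E = 5.448×10^-19 J = 3.41 eV.

E = 3.41 eV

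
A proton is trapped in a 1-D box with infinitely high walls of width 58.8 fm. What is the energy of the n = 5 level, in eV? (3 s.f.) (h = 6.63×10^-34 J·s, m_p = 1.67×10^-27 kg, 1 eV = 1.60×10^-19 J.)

For an infinite well E_n = n²h²/(8m_pL²), so E_1 = h²/(8m_pL²) = (6.63×10^-34)²/(8·1.67×10^-27·(5.88×10^-14 m)²) = 9.516×10^-15 J.
Then E_5 = 5²·E_1 = 25·9.516×10^-15 J = 2.379×10^-13 J.
Converting, E_5 = 2.379×10^-13 J / (1.60×10^-19 J/eV) = 1.49×10^6 eV.

E_5 = 1.49×10^6 eV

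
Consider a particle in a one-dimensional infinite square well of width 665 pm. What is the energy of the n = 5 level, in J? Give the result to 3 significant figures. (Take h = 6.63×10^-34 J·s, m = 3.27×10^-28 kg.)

E_5 = 9.50×10^-21 J

For an infinite well E_n = n²h²/(8mL²), so E_1 = h²/(8mL²) = (6.63×10^-34)²/(8·3.27×10^-28·(6.65×10^-10 m)²) = 3.800×10^-22 J.
Then E_5 = 5²·E_1 = 25·3.800×10^-22 J = 9.50×10^-21 J.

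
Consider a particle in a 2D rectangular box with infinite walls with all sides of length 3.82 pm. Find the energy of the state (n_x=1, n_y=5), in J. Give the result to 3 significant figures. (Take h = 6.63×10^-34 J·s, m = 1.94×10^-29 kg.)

E = 5.05×10^-15 J

For a 2D rectangular well E = (h²/8m)·Σ n_i²/L_i² = (6.63×10^-34)²/(8·1.94×10^-29) · [1²/(3.82 pm)² + 5²/(3.82 pm)²].
Evaluating gives E = 5.05×10^-15 J.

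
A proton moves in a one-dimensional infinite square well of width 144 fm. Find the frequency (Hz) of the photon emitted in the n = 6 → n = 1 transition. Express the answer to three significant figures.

f = 8.36×10^19 Hz

E_1 = h²/(8m_pL²) = 1.582×10^-15 J and ΔE = (6² − 1²)E_1 = 5.537×10^-14 J.
f = ΔE/h = 5.537×10^-14/6.626×10^-34 = 8.36×10^19 Hz.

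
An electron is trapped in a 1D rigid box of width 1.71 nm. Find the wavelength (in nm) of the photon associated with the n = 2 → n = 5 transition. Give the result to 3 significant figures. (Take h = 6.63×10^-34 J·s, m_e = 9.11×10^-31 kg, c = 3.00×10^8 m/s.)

E_1 = h²/(8m_eL²) = 2.063×10^-20 J, so ΔE = (5² − 2²)E_1 = 4.332×10^-19 J.
λ = hc/ΔE = (6.63×10^-34·3.00×10^8)/4.332×10^-19 = 4.59×10^-7 m = 459 nm.

λ = 459 nm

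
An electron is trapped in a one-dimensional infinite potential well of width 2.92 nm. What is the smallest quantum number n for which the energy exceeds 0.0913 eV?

E_1 = h²/(8m_eL²) = 7.066×10^-21 J = 0.04411 eV.
Need n² > 0.0913/0.04411 = 2.070, i.e. n > 1.439.
The smallest integer satisfying this is n = 2.

n = 2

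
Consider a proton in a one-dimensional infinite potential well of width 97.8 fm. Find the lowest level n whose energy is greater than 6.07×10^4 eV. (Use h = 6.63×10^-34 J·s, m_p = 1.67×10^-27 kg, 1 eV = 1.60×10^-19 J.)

n = 2

E_1 = h²/(8m_pL²) = 3.440×10^-15 J = 2.150×10^4 eV.
Need n² > 6.07×10^4/2.150×10^4 = 2.823, i.e. n > 1.680.
The smallest integer satisfying this is n = 2.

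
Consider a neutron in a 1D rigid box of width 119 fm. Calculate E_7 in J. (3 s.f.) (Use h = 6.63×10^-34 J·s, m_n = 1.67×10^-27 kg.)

For an infinite well E_n = n²h²/(8m_nL²), so E_1 = h²/(8m_nL²) = (6.63×10^-34)²/(8·1.67×10^-27·(1.19×10^-13 m)²) = 2.323×10^-15 J.
Then E_7 = 7²·E_1 = 49·2.323×10^-15 J = 1.14×10^-13 J.

E_7 = 1.14×10^-13 J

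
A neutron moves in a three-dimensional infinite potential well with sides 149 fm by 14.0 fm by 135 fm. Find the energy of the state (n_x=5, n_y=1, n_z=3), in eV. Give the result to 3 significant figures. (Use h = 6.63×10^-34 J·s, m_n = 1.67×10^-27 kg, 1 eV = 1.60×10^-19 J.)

E = 1.38×10^6 eV

For a 3D rectangular well E = (h²/8m_n)·Σ n_i²/L_i² = (6.63×10^-34)²/(8·1.67×10^-27) · [5²/(149 fm)² + 1²/(14.0 fm)² + 3²/(135 fm)²].
Evaluating gives E = 2.212×10^-13 J = 1.38×10^6 eV.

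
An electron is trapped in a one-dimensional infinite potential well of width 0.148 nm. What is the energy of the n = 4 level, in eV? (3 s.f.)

For an infinite well E_n = n²h²/(8m_eL²), so E_1 = h²/(8m_eL²) = (6.626×10^-34)²/(8·9.109×10^-31·(1.48×10^-10 m)²) = 2.751×10^-18 J.
Then E_4 = 4²·E_1 = 16·2.751×10^-18 J = 4.402×10^-17 J.
Converting, E_4 = 4.402×10^-17 J / (1.602×10^-19 J/eV) = 275 eV.

E_4 = 275 eV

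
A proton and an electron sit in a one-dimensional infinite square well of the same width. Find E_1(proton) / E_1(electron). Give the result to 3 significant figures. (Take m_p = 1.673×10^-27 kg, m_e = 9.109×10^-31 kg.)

5.44×10^-4

E_n ∝ 1/m at fixed n and L, so the ratio is m_e/m_p = 9.109×10^-31/1.673×10^-27 = 5.44×10^-4.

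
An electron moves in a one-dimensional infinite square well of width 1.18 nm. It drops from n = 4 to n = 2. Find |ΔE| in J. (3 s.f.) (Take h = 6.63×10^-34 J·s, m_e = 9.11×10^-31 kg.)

E_1 = h²/(8m_eL²) = 4.332×10^-20 J.
|ΔE| = |4² − 2²|·E_1 = 12·4.332×10^-20 J = 5.20×10^-19 J.

|ΔE| = 5.20×10^-19 J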